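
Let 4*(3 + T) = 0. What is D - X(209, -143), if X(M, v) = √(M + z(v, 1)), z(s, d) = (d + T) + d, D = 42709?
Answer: 42709 - 4*√13 ≈ 42695.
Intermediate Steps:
T = -3 (T = -3 + (¼)*0 = -3 + 0 = -3)
z(s, d) = -3 + 2*d (z(s, d) = (d - 3) + d = (-3 + d) + d = -3 + 2*d)
X(M, v) = √(-1 + M) (X(M, v) = √(M + (-3 + 2*1)) = √(M + (-3 + 2)) = √(M - 1) = √(-1 + M))
D - X(209, -143) = 42709 - √(-1 + 209) = 42709 - √208 = 42709 - 4*√13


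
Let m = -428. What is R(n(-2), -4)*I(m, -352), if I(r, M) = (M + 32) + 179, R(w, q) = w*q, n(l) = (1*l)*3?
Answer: -3384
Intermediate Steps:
n(l) = 3*l (n(l) = l*3 = 3*l)
R(w, q) = q*w
I(r, M) = 211 + M (I(r, M) = (32 + M) + 179 = 211 + M)
R(n(-2), -4)*I(m, -352) = (-12*(-2))*(211 - 352) = -4*(-6)*(-141) = 24*(-141) = -3384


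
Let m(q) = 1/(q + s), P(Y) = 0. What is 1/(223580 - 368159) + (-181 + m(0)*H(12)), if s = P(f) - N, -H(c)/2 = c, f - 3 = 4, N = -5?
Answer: -134313896/722895 ≈ -185.80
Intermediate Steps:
f = 7 (f = 3 + 4 = 7)
H(c) = -2*c
s = 5 (s = 0 - 1*(-5) = 0 + 5 = 5)
m(q) = 1/(5 + q) (m(q) = 1/(q + 5) = 1/(5 + q))
1/(223580 - 368159) + (-181 + m(0)*H(12)) = 1/(223580 - 368159) + (-181 + (-2*12)/(5 + 0)) = 1/(-144579) + (-181 - 24/5) = -1/144579 + (-181 + (⅕)*(-24)) = -1/144579 + (-181 - 24/5) = -1/144579 - 929/5 = -134313896/722895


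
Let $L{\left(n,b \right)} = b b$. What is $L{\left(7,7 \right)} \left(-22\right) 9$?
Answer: $-9702$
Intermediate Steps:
$L{\left(n,b \right)} = b^{2}$
$L{\left(7,7 \right)} \left(-22\right) 9 = 7^{2} \left(-22\right) 9 = 49 \left(-22\right) 9 = \left(-1078\right) 9 = -9702$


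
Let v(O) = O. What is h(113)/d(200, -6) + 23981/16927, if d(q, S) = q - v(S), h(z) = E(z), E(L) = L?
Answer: 6852837/3486962 ≈ 1.9653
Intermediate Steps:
h(z) = z
d(q, S) = q - S
h(113)/d(200, -6) + 23981/16927 = 113/(200 - 1*(-6)) + 23981/16927 = 113/(200 + 6) + 23981*(1/16927) = 113/206 + 23981/16927 = 6852837/3486962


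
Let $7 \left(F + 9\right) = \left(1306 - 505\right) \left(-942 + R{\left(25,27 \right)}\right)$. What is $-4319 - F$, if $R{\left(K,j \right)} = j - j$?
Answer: $\frac{724372}{7} \approx 1.0348 \cdot 10^{5}$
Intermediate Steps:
$R{\left(K,j \right)} = 0$
$F = - \frac{754605}{7}$ ($F = -9 + \frac{\left(1306 - 505\right) \left(-942 + 0\right)}{7} = -9 + \frac{801 \left(-942\right)}{7} = -9 + \frac{1}{7} \left(-754542\right) = -9 - \frac{754542}{7} = - \frac{754605}{7} \approx -1.078 \cdot 10^{5}$)
$-4319 - F = -4319 - - \frac{754605}{7} = -4319 + \frac{754605}{7} = \frac{724372}{7}$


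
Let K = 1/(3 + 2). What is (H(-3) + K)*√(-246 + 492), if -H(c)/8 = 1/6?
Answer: -17*√246/15 ≈ -17.776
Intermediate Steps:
K = ⅕ (K = 1/5 = ⅕ ≈ 0.20000)
H(c) = -4/3 (H(c) = -8/6 = -8*⅙ = -4/3)
(H(-3) + K)*√(-246 + 492) = (-4/3 + ⅕)*√(-246 + 492) = -17*√246/15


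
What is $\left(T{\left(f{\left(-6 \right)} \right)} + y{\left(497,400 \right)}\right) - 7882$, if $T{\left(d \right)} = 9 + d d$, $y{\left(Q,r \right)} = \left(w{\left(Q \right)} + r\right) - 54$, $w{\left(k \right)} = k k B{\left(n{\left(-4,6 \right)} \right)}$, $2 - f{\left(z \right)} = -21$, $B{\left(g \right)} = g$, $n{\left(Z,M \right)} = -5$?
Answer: $-1242043$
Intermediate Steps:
$f{\left(z \right)} = 23$ ($f{\left(z \right)} = 2 - -21 = 2 + 21 = 23$)
$w{\left(k \right)} = - 5 k^{2}$ ($w{\left(k \right)} = k k \left(-5\right) = k^{2} \left(-5\right) = - 5 k^{2}$)
$y{\left(Q,r \right)} = -54 + r - 5 Q^{2}$ ($y{\left(Q,r \right)} = \left(- 5 Q^{2} + r\right) - 54 = \left(r - 5 Q^{2}\right) - 54 = -54 + r - 5 Q^{2}$)
$T{\left(d \right)} = 9 + d^{2}$
$\left(T{\left(f{\left(-6 \right)} \right)} + y{\left(497,400 \right)}\right) - 7882 = \left(\left(9 + 23^{2}\right) - \left(-346 + 1235045\right)\right) - 7882 = \left(\left(9 + 529\right) - 1234699\right) - 7882 = \left(538 - 1234699\right) - 7882 = -1234161 - 7882 = -1242043$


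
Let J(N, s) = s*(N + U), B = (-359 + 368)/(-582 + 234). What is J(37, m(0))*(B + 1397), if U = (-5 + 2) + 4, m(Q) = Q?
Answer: 0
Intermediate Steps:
U = 1 (U = -3 + 4 = 1)
B = -3/116 (B = 9/(-348) = 9*(-1/348) = -3/116 ≈ -0.025862)
J(N, s) = s*(1 + N) (J(N, s) = s*(N + 1) = s*(1 + N))
J(37, m(0))*(B + 1397) = (0*(1 + 37))*(-3/116 + 1397) = (0*38)*(162049/116) = 0*(162049/116) = 0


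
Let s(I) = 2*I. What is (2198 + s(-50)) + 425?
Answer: 2523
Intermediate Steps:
(2198 + s(-50)) + 425 = (2198 + 2*(-50)) + 425 = (2198 - 100) + 425 = 2098 + 425 = 2523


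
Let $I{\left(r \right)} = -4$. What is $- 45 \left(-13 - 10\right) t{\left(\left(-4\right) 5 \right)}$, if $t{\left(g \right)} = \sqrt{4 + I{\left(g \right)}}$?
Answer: $0$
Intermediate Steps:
$t{\left(g \right)} = 0$ ($t{\left(g \right)} = \sqrt{4 - 4} = \sqrt{0} = 0$)
$- 45 \left(-13 - 10\right) t{\left(\left(-4\right) 5 \right)} = - 45 \left(-13 - 10\right) 0 = \left(-45\right) \left(-23\right) 0 = 1035 \cdot 0 = 0$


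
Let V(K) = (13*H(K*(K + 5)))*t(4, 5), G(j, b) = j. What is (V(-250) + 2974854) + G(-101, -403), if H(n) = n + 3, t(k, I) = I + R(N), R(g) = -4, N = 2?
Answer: 3771042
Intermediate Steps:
t(k, I) = -4 + I (t(k, I) = I - 4 = -4 + I)
H(n) = 3 + n
V(K) = 39 + 13*K*(5 + K) (V(K) = (13*(3 + K*(K + 5)))*(-4 + 5) = (13*(3 + K*(5 + K)))*1 = (39 + 13*K*(5 + K))*1 = 39 + 13*K*(5 + K))
(V(-250) + 2974854) + G(-101, -403) = ((39 + 13*(-250)*(5 - 250)) + 2974854) - 101 = ((39 + 13*(-250)*(-245)) + 2974854) - 101 = ((39 + 796250) + 2974854) - 101 = (796289 + 2974854) - 101 = 3771143 - 101 = 3771042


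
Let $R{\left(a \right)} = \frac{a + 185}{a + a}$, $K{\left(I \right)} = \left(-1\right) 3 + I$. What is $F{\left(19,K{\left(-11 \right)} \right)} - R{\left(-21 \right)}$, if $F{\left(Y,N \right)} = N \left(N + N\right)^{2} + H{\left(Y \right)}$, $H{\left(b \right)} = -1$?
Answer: $- \frac{230435}{21} \approx -10973.0$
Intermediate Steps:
$K{\left(I \right)} = -3 + I$
$R{\left(a \right)} = \frac{185 + a}{2 a}$
$F{\left(Y,N \right)} = -1 + 4 N^{3}$ ($F{\left(Y,N \right)} = N \left(N + N\right)^{2} - 1 = N \left(2 N\right)^{2} - 1 = N 4 N^{2} - 1 = 4 N^{3} - 1 = -1 + 4 N^{3}$)
$F{\left(19,K{\left(-11 \right)} \right)} - R{\left(-21 \right)} = \left(-1 + 4 \left(-3 - 11\right)^{3}\right) - \frac{185 - 21}{2 \left(-21\right)} = \left(-1 + 4 \left(-14\right)^{3}\right) - \frac{1}{2} \left(- \frac{1}{21}\right) 164 = \left(-1 + 4 \left(-2744\right)\right) - - \frac{82}{21} = \left(-1 - 10976\right) + \frac{82}{21} = -10977 + \frac{82}{21} = - \frac{230435}{21}$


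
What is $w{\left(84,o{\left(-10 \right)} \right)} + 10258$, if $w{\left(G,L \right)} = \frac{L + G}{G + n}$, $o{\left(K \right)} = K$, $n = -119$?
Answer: $\frac{358956}{35} \approx 10256.0$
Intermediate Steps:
$w{\left(G,L \right)} = \frac{G + L}{-119 + G}$ ($w{\left(G,L \right)} = \frac{L + G}{G - 119} = \frac{G + L}{-119 + G}$)
$w{\left(84,o{\left(-10 \right)} \right)} + 10258 = \frac{84 - 10}{-119 + 84} + 10258 = \frac{1}{-35} \cdot 74 + 10258 = \left(- \frac{1}{35}\right) 74 + 10258 = - \frac{74}{35} + 10258 = \frac{358956}{35}$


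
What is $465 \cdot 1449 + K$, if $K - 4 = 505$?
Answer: $674294$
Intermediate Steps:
$K = 509$ ($K = 4 + 505 = 509$)
$465 \cdot 1449 + K = 465 \cdot 1449 + 509 = 673785 + 509 = 674294$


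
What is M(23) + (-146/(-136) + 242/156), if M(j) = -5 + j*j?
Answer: 1396609/2652 ≈ 526.63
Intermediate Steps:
M(j) = -5 + j²
M(23) + (-146/(-136) + 242/156) = (-5 + 23²) + (-146/(-136) + 242/156) = (-5 + 529) + (-146*(-1/136) + 242*(1/156)) = 524 + (73/68 + 121/78) = 524 + 6961/2652 = 1396609/2652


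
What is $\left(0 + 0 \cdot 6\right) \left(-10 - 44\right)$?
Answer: $0$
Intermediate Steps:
$\left(0 + 0 \cdot 6\right) \left(-10 - 44\right) = \left(0 + 0\right) \left(-10 - 44\right) = 0 \left(-54\right) = 0$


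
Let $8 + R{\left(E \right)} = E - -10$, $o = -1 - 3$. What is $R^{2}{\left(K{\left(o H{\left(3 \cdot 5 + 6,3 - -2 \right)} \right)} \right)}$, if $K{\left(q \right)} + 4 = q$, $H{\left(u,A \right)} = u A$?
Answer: $178084$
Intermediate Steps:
$o = -4$ ($o = -1 - 3 = -4$)
$H{\left(u,A \right)} = A u$
$K{\left(q \right)} = -4 + q$
$R{\left(E \right)} = 2 + E$ ($R{\left(E \right)} = -8 + \left(E - -10\right) = -8 + \left(E + 10\right) = -8 + \left(10 + E\right) = 2 + E$)
$R^{2}{\left(K{\left(o H{\left(3 \cdot 5 + 6,3 - -2 \right)} \right)} \right)} = \left(2 - \left(4 + 4 \left(3 - -2\right) \left(3 \cdot 5 + 6\right)\right)\right)^{2} = \left(2 - \left(4 + 4 \left(3 + 2\right) \left(15 + 6\right)\right)\right)^{2} = \left(2 - \left(4 + 4 \cdot 5 \cdot 21\right)\right)^{2} = \left(2 - 424\right)^{2} = \left(-422\right)^{2} = 178084$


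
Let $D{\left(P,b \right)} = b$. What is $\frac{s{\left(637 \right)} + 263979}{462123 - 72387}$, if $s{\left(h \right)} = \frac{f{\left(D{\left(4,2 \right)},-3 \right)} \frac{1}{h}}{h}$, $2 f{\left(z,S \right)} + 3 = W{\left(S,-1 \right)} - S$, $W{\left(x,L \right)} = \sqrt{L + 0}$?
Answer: $\frac{29331}{43304} + \frac{i}{316285573968} \approx 0.67733 + 3.1617 \cdot 10^{-12} i$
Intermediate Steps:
$W{\left(x,L \right)} = \sqrt{L}$
$f{\left(z,S \right)} = - \frac{3}{2} + \frac{i}{2} - \frac{S}{2}$ ($f{\left(z,S \right)} = - \frac{3}{2} + \frac{\sqrt{-1} - S}{2} = - \frac{3}{2} + \frac{i - S}{2} = - \frac{3}{2} - \left(\frac{S}{2} - \frac{i}{2}\right) = - \frac{3}{2} + \frac{i}{2} - \frac{S}{2}$)
$s{\left(h \right)} = \frac{i}{2 h^{2}}$ ($s{\left(h \right)} = \frac{\left(- \frac{3}{2} + \frac{i}{2} - - \frac{3}{2}\right) \frac{1}{h}}{h} = \frac{\left(- \frac{3}{2} + \frac{i}{2} + \frac{3}{2}\right) \frac{1}{h}}{h} = \frac{\frac{i}{2} \frac{1}{h}}{h} = \frac{\frac{1}{2} i \frac{1}{h}}{h} = \frac{i}{2 h^{2}}$)
$\frac{s{\left(637 \right)} + 263979}{462123 - 72387} = \frac{\frac{i}{2 \cdot 405769} + 263979}{462123 - 72387} = \frac{\frac{1}{2} i \frac{1}{405769} + 263979}{389736} = \left(\frac{i}{811538} + 263979\right) \frac{1}{389736} = \left(263979 + \frac{i}{811538}\right) \frac{1}{389736} = \frac{29331}{43304} + \frac{i}{316285573968}$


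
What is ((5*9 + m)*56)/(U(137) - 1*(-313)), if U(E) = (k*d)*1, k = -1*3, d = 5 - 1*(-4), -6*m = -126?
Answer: 168/13 ≈ 12.923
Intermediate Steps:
m = 21 (m = -⅙*(-126) = 21)
d = 9 (d = 5 + 4 = 9)
k = -3
U(E) = -27 (U(E) = -3*9*1 = -27*1 = -27)
((5*9 + m)*56)/(U(137) - 1*(-313)) = ((5*9 + 21)*56)/(-27 - 1*(-313)) = ((45 + 21)*56)/(-27 + 313) = (66*56)/286 = 3696*(1/286) = 168/13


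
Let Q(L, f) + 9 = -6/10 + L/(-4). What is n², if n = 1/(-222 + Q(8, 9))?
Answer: 25/1364224 ≈ 1.8325e-5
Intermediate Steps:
Q(L, f) = -48/5 - L/4 (Q(L, f) = -9 + (-6/10 + L/(-4)) = -9 + (-6*⅒ + L*(-¼)) = -9 + (-⅗ - L/4) = -48/5 - L/4)
n = -5/1168 (n = 1/(-222 + (-48/5 - ¼*8)) = 1/(-222 + (-48/5 - 2)) = 1/(-222 - 58/5) = 1/(-1168/5) = -5/1168 ≈ -0.0042808)
n² = (-5/1168)² = 25/1364224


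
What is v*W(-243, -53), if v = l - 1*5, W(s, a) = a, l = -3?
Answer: 424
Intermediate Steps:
v = -8 (v = -3 - 1*5 = -3 - 5 = -8)
v*W(-243, -53) = -8*(-53) = 424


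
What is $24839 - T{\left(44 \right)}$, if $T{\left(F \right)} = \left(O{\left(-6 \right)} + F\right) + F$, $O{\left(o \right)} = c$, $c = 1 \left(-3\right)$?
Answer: $24754$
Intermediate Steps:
$c = -3$
$O{\left(o \right)} = -3$
$T{\left(F \right)} = -3 + 2 F$ ($T{\left(F \right)} = \left(-3 + F\right) + F = -3 + 2 F$)
$24839 - T{\left(44 \right)} = 24839 - \left(-3 + 2 \cdot 44\right) = 24839 - \left(-3 + 88\right) = 24839 - 85 = 24754$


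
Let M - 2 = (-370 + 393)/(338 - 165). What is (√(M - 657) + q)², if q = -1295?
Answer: 290012033/173 - 15540*I*√544431/173 ≈ 1.6764e+6 - 66279.0*I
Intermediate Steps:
M = 369/173 (M = 2 + (-370 + 393)/(338 - 165) = 2 + 23/173 = 369/173 ≈ 2.1329)
(√(M - 657) + q)² = (√(369/173 - 657) - 1295)² = (√(-113292/173) - 1295)² = (6*I*√544431/173 - 1295)² = (-1295 + 6*I*√544431/173)²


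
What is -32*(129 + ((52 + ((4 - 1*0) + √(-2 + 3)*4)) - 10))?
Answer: -5728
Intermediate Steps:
-32*(129 + ((52 + ((4 - 1*0) + √(-2 + 3)*4)) - 10)) = -32*(129 + ((52 + ((4 + 0) + √1*4)) - 10)) = -32*(129 + ((52 + (4 + 1*4)) - 10)) = -32*(129 + ((52 + (4 + 4)) - 10)) = -32*(129 + ((52 + 8) - 10)) = -32*(129 + (60 - 10)) = -32*(129 + 50) = -32*179 = -5728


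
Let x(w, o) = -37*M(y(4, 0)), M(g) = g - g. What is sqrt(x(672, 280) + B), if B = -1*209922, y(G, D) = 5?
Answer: I*sqrt(209922) ≈ 458.17*I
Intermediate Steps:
M(g) = 0
x(w, o) = 0 (x(w, o) = -37*0 = 0)
B = -209922
sqrt(x(672, 280) + B) = sqrt(0 - 209922) = sqrt(-209922) = I*sqrt(209922)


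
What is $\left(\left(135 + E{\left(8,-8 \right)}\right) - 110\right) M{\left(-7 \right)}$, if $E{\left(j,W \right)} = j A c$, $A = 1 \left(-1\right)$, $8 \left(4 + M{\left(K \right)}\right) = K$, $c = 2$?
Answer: $- \frac{351}{8} \approx -43.875$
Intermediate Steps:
$M{\left(K \right)} = -4 + \frac{K}{8}$
$A = -1$
$E{\left(j,W \right)} = - 2 j$ ($E{\left(j,W \right)} = j \left(-1\right) 2 = - j 2 = - 2 j$)
$\left(\left(135 + E{\left(8,-8 \right)}\right) - 110\right) M{\left(-7 \right)} = \left(\left(135 - 16\right) - 110\right) \left(-4 + \frac{1}{8} \left(-7\right)\right) = \left(\left(135 - 16\right) - 110\right) \left(-4 - \frac{7}{8}\right) = \left(119 - 110\right) \left(- \frac{39}{8}\right) = 9 \left(- \frac{39}{8}\right) = - \frac{351}{8}$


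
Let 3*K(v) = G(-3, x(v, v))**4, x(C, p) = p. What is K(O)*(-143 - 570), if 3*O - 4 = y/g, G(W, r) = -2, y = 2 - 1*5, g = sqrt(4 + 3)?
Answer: -11408/3 ≈ -3802.7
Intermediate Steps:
g = sqrt(7) ≈ 2.6458
y = -3 (y = 2 - 5 = -3)
O = 4/3 - sqrt(7)/7 (O = 4/3 + (-3*sqrt(7)/7)/3 = 4/3 - sqrt(7)/7 ≈ 0.95537)
K(v) = 16/3 (K(v) = (1/3)*(-2)**4 = (1/3)*16 = 16/3)
K(O)*(-143 - 570) = 16*(-143 - 570)/3 = (16/3)*(-713) = -11408/3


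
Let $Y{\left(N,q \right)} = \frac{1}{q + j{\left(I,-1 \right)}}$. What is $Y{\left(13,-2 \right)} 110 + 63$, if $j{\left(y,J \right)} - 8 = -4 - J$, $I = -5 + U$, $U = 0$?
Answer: $\frac{299}{3} \approx 99.667$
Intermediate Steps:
$I = -5$ ($I = -5 + 0 = -5$)
$j{\left(y,J \right)} = 4 - J$ ($j{\left(y,J \right)} = 8 - \left(4 + J\right) = 4 - J$)
$Y{\left(N,q \right)} = \frac{1}{5 + q}$ ($Y{\left(N,q \right)} = \frac{1}{q + \left(4 - -1\right)} = \frac{1}{q + \left(4 + 1\right)} = \frac{1}{q + 5} = \frac{1}{5 + q}$)
$Y{\left(13,-2 \right)} 110 + 63 = \frac{1}{5 - 2} \cdot 110 + 63 = \frac{1}{3} \cdot 110 + 63 = \frac{110}{3} + 63 = \frac{299}{3}$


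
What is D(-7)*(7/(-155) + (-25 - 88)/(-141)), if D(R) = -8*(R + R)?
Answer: 1851136/21855 ≈ 84.701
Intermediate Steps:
D(R) = -16*R
D(-7)*(7/(-155) + (-25 - 88)/(-141)) = (-16*(-7))*(7/(-155) + (-25 - 88)/(-141)) = 112*(7*(-1/155) - 113*(-1/141)) = 112*(-7/155 + 113/141) = 112*(16528/21855) = 1851136/21855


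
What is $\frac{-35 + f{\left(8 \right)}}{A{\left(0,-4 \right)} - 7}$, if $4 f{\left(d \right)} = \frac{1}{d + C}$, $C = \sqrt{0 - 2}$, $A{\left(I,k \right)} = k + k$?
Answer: $\frac{1154}{495} + \frac{i \sqrt{2}}{3960} \approx 2.3313 + 0.00035712 i$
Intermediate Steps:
$A{\left(I,k \right)} = 2 k$
$C = i \sqrt{2}$ ($C = \sqrt{-2} = i \sqrt{2} \approx 1.4142 i$)
$f{\left(d \right)} = \frac{1}{4 \left(d + i \sqrt{2}\right)}$
$\frac{-35 + f{\left(8 \right)}}{A{\left(0,-4 \right)} - 7} = \frac{-35 + \frac{1}{4 \left(8 + i \sqrt{2}\right)}}{2 \left(-4\right) - 7} = \frac{-35 + \frac{1}{4 \left(8 + i \sqrt{2}\right)}}{-8 - 7} = \frac{-35 + \frac{1}{4 \left(8 + i \sqrt{2}\right)}}{-15} = - \frac{-35 + \frac{1}{4 \left(8 + i \sqrt{2}\right)}}{15} = \frac{7}{3} - \frac{1}{60 \left(8 + i \sqrt{2}\right)}$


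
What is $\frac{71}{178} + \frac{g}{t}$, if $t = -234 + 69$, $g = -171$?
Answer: $\frac{14051}{9790} \approx 1.4352$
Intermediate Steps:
$t = -165$
$\frac{71}{178} + \frac{g}{t} = \frac{71}{178} - \frac{171}{-165} = 71 \cdot \frac{1}{178} - - \frac{57}{55} = \frac{71}{178} + \frac{57}{55} = \frac{14051}{9790}$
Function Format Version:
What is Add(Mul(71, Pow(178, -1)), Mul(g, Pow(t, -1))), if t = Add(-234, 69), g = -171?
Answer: Rational(14051, 9790) ≈ 1.4352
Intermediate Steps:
t = -165
Add(Mul(71, Pow(178, -1)), Mul(g, Pow(t, -1))) = Add(Mul(71, Pow(178, -1)), Mul(-171, Pow(-165, -1))) = Add(Mul(71, Rational(1, 178)), Mul(-171, Rational(-1, 165))) = Add(Rational(71, 178), Rational(57, 55)) = Rational(14051, 9790)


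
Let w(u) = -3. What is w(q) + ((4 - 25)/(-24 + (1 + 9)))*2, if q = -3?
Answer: 0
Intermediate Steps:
w(q) + ((4 - 25)/(-24 + (1 + 9)))*2 = -3 + ((4 - 25)/(-24 + (1 + 9)))*2 = -3 - 21/(-24 + 10)*2 = -3 - 21/(-14)*2 = -3 - 21*(-1/14)*2 = -3 + (3/2)*2 = -3 + 3 = 0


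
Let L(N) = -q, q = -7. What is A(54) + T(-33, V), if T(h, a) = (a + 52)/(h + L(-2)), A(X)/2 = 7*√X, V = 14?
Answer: -33/13 + 42*√6 ≈ 100.34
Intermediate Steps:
L(N) = 7 (L(N) = -1*(-7) = 7)
A(X) = 14*√X (A(X) = 2*(7*√X) = 14*√X)
T(h, a) = (52 + a)/(7 + h) (T(h, a) = (a + 52)/(h + 7) = (52 + a)/(7 + h))
A(54) + T(-33, V) = 14*√54 + (52 + 14)/(7 - 33) = 14*(3*√6) + 66/(-26) = 42*√6 - 1/26*66 = 42*√6 - 33/13 = -33/13 + 42*√6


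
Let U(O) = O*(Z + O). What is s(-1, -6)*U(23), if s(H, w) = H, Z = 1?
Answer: -552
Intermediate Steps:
U(O) = O*(1 + O)
s(-1, -6)*U(23) = -23*(1 + 23) = -23*24 = -1*552 = -552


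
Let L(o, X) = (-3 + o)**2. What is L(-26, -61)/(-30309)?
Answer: -841/30309 ≈ -0.027748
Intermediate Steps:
L(-26, -61)/(-30309) = (-3 - 26)**2/(-30309) = (-29)**2*(-1/30309) = 841*(-1/30309) = -841/30309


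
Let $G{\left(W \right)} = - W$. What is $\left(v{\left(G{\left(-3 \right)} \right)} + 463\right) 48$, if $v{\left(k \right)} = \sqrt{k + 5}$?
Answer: $22224 + 96 \sqrt{2} \approx 22360.0$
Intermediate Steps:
$v{\left(k \right)} = \sqrt{5 + k}$
$\left(v{\left(G{\left(-3 \right)} \right)} + 463\right) 48 = \left(\sqrt{5 - -3} + 463\right) 48 = \left(\sqrt{5 + 3} + 463\right) 48 = \left(\sqrt{8} + 463\right) 48 = \left(2 \sqrt{2} + 463\right) 48 = \left(463 + 2 \sqrt{2}\right) 48 = 22224 + 96 \sqrt{2}$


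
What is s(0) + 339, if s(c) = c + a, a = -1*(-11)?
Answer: 350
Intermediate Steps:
a = 11
s(c) = 11 + c (s(c) = c + 11 = 11 + c)
s(0) + 339 = (11 + 0) + 339 = 11 + 339 = 350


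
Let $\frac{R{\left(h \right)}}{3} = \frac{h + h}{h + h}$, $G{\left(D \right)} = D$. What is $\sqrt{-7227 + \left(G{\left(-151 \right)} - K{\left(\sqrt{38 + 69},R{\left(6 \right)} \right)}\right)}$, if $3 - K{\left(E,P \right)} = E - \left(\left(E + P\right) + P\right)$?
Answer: $i \sqrt{7387} \approx 85.948 i$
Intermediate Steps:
$R{\left(h \right)} = 3$ ($R{\left(h \right)} = 3 \frac{h + h}{h + h} = 3 \frac{2 h}{2 h} = 3 \cdot 2 h \frac{1}{2 h} = 3 \cdot 1 = 3$)
$K{\left(E,P \right)} = 3 + 2 P$ ($K{\left(E,P \right)} = 3 - \left(E - \left(\left(E + P\right) + P\right)\right) = 3 - \left(E - \left(E + 2 P\right)\right) = 3 - - 2 P = 3 + 2 P$)
$\sqrt{-7227 + \left(G{\left(-151 \right)} - K{\left(\sqrt{38 + 69},R{\left(6 \right)} \right)}\right)} = \sqrt{-7227 - \left(154 + 6\right)} = \sqrt{-7227 - 160} = \sqrt{-7387} = i \sqrt{7387}$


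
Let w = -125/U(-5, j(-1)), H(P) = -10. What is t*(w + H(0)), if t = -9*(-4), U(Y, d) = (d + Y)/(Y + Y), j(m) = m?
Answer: -7860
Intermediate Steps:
U(Y, d) = (Y + d)/(2*Y) (U(Y, d) = (Y + d)/((2*Y)) = (Y + d)*(1/(2*Y)) = (Y + d)/(2*Y))
w = -625/3 (w = -125*(-10/(-5 - 1)) = -125/((½)*(-⅕)*(-6)) = -125/⅗ = -125*5/3 = -625/3 ≈ -208.33)
t = 36
t*(w + H(0)) = 36*(-625/3 - 10) = 36*(-655/3) = -7860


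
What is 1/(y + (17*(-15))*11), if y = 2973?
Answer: 1/168 ≈ 0.0059524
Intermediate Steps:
1/(y + (17*(-15))*11) = 1/(2973 + (17*(-15))*11) = 1/(2973 - 255*11) = 1/(2973 - 2805) = 1/168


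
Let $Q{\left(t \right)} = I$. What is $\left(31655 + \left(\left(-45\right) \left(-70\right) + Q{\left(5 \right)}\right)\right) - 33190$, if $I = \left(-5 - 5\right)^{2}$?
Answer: $1715$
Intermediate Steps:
$I = 100$ ($I = \left(-10\right)^{2} = 100$)
$Q{\left(t \right)} = 100$
$\left(31655 + \left(\left(-45\right) \left(-70\right) + Q{\left(5 \right)}\right)\right) - 33190 = \left(31655 + \left(\left(-45\right) \left(-70\right) + 100\right)\right) - 33190 = \left(31655 + \left(3150 + 100\right)\right) - 33190 = \left(31655 + 3250\right) - 33190 = 34905 - 33190 = 1715$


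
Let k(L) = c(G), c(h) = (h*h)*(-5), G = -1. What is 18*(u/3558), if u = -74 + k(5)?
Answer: -237/593 ≈ -0.39966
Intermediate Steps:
c(h) = -5*h**2 (c(h) = h**2*(-5) = -5*h**2)
k(L) = -5 (k(L) = -5*(-1)**2 = -5*1 = -5)
u = -79 (u = -74 - 5 = -79)
18*(u/3558) = 18*(-79/3558) = -237/593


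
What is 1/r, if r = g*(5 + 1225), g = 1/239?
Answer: 239/1230 ≈ 0.19431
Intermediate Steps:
g = 1/239 ≈ 0.0041841
r = 1230/239 (r = (5 + 1225)/239 = (1/239)*1230 = 1230/239 ≈ 5.1464)
1/r = 1/(1230/239) = 239/1230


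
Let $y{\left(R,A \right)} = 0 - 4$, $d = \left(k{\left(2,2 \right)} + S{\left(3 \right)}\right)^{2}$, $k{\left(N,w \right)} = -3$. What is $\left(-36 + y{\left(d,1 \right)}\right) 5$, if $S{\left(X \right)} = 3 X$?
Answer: $-200$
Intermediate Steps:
$d = 36$ ($d = \left(-3 + 3 \cdot 3\right)^{2} = \left(-3 + 9\right)^{2} = 6^{2} = 36$)
$y{\left(R,A \right)} = -4$ ($y{\left(R,A \right)} = 0 - 4 = -4$)
$\left(-36 + y{\left(d,1 \right)}\right) 5 = \left(-36 - 4\right) 5 = \left(-40\right) 5 = -200$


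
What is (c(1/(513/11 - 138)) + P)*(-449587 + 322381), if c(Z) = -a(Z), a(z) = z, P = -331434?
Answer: 14123731323918/335 ≈ 4.2160e+10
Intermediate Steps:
c(Z) = -Z
(c(1/(513/11 - 138)) + P)*(-449587 + 322381) = (-1/(513/11 - 138) - 331434)*(-449587 + 322381) = (-1/(513*(1/11) - 138) - 331434)*(-127206) = (-1/(513/11 - 138) - 331434)*(-127206) = (-1/(-1005/11) - 331434)*(-127206) = (-1*(-11/1005) - 331434)*(-127206) = (11/1005 - 331434)*(-127206) = -333091159/1005*(-127206) = 14123731323918/335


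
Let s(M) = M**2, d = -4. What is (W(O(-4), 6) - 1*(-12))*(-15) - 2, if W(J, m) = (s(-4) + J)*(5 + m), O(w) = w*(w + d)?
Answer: -8102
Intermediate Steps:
O(w) = w*(-4 + w) (O(w) = w*(w - 4) = w*(-4 + w))
W(J, m) = (5 + m)*(16 + J) (W(J, m) = ((-4)**2 + J)*(5 + m) = (16 + J)*(5 + m) = (5 + m)*(16 + J))
(W(O(-4), 6) - 1*(-12))*(-15) - 2 = ((80 + 5*(-4*(-4 - 4)) + 16*6 - 4*(-4 - 4)*6) - 1*(-12))*(-15) - 2 = ((80 + 5*(-4*(-8)) + 96 - 4*(-8)*6) + 12)*(-15) - 2 = ((80 + 5*32 + 96 + 32*6) + 12)*(-15) - 2 = ((80 + 160 + 96 + 192) + 12)*(-15) - 2 = (528 + 12)*(-15) - 2 = 540*(-15) - 2 = -8100 - 2 = -8102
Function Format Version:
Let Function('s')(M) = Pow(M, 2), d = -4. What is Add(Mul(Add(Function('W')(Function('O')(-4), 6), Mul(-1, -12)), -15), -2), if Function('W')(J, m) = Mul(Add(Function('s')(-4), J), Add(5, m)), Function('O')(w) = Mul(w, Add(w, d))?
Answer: -8102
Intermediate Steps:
Function('O')(w) = Mul(w, Add(-4, w)) (Function('O')(w) = Mul(w, Add(w, -4)) = Mul(w, Add(-4, w)))
Function('W')(J, m) = Mul(Add(5, m), Add(16, J)) (Function('W')(J, m) = Mul(Add(Pow(-4, 2), J), Add(5, m)) = Mul(Add(16, J), Add(5, m)) = Mul(Add(5, m), Add(16, J)))
Add(Mul(Add(Function('W')(Function('O')(-4), 6), Mul(-1, -12)), -15), -2) = Add(Mul(Add(Add(80, Mul(5, Mul(-4, Add(-4, -4))), Mul(16, 6), Mul(Mul(-4, Add(-4, -4)), 6)), Mul(-1, -12)), -15), -2) = Add(Mul(Add(Add(80, Mul(5, Mul(-4, -8)), 96, Mul(Mul(-4, -8), 6)), 12), -15), -2) = Add(Mul(Add(Add(80, Mul(5, 32), 96, Mul(32, 6)), 12), -15), -2) = Add(Mul(Add(Add(80, 160, 96, 192), 12), -15), -2) = Add(Mul(Add(528, 12), -15), -2) = Add(Mul(540, -15), -2) = Add(-8100, -2) = -8102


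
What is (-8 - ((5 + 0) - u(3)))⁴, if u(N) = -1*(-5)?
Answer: 4096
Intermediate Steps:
u(N) = 5
(-8 - ((5 + 0) - u(3)))⁴ = (-8 - ((5 + 0) - 1*5))⁴ = (-8 - (5 - 5))⁴ = (-8 - 1*0)⁴ = (-8 + 0)⁴ = (-8)⁴ = 4096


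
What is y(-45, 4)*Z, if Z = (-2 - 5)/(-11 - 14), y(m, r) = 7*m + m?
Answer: -504/5 ≈ -100.80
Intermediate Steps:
y(m, r) = 8*m
Z = 7/25 (Z = -7/(-25) = -7*(-1/25) = 7/25 ≈ 0.28000)
y(-45, 4)*Z = (8*(-45))*(7/25) = -360*7/25 = -504/5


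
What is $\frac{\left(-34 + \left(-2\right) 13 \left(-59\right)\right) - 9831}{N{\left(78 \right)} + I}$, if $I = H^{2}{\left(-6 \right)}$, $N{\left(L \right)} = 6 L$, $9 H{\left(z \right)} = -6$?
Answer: $- \frac{74979}{4216} \approx -17.784$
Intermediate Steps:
$H{\left(z \right)} = - \frac{2}{3}$ ($H{\left(z \right)} = \frac{1}{9} \left(-6\right) = - \frac{2}{3}$)
$I = \frac{4}{9}$ ($I = \left(- \frac{2}{3}\right)^{2} = \frac{4}{9} \approx 0.44444$)
$\frac{\left(-34 + \left(-2\right) 13 \left(-59\right)\right) - 9831}{N{\left(78 \right)} + I} = \frac{\left(-34 + \left(-2\right) 13 \left(-59\right)\right) - 9831}{6 \cdot 78 + \frac{4}{9}} = \frac{\left(-34 - -1534\right) - 9831}{468 + \frac{4}{9}} = \frac{\left(-34 + 1534\right) - 9831}{\frac{4216}{9}} = \left(1500 - 9831\right) \frac{9}{4216} = \left(-8331\right) \frac{9}{4216} = - \frac{74979}{4216}$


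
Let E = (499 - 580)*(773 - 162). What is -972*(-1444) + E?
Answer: 1354077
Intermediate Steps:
E = -49491 (E = -81*611 = -49491)
-972*(-1444) + E = -972*(-1444) - 49491 = 1403568 - 49491 = 1354077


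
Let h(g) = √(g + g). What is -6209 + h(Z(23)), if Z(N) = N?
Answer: -6209 + √46 ≈ -6202.2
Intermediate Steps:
h(g) = √2*√g (h(g) = √(2*g) = √2*√g)
-6209 + h(Z(23)) = -6209 + √2*√23 = -6209 + √46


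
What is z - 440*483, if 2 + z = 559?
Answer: -211963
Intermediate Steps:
z = 557 (z = -2 + 559 = 557)
z - 440*483 = 557 - 440*483 = 557 - 212520 = -211963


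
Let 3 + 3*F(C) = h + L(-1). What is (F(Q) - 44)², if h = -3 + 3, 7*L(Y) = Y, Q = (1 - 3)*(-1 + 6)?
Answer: 894916/441 ≈ 2029.3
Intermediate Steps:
Q = -10 (Q = -2*5 = -10)
L(Y) = Y/7
h = 0
F(C) = -22/21 (F(C) = -1 + (0 + (⅐)*(-1))/3 = -1 + (0 - ⅐)/3 = -1 + (⅓)*(-⅐) = -1 - 1/21 = -22/21)
(F(Q) - 44)² = (-22/21 - 44)² = (-946/21)² = 894916/441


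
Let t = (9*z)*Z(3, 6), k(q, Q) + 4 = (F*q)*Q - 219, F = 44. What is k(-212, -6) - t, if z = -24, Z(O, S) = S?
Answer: 57041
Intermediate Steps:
k(q, Q) = -223 + 44*Q*q (k(q, Q) = -4 + ((44*q)*Q - 219) = -4 + (44*Q*q - 219) = -4 + (-219 + 44*Q*q) = -223 + 44*Q*q)
t = -1296 (t = (9*(-24))*6 = -216*6 = -1296)
k(-212, -6) - t = (-223 + 44*(-6)*(-212)) - 1*(-1296) = (-223 + 55968) + 1296 = 55745 + 1296 = 57041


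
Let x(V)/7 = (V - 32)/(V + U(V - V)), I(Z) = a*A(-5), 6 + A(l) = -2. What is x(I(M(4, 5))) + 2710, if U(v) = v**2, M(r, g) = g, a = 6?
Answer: 8165/3 ≈ 2721.7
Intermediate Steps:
A(l) = -8 (A(l) = -6 - 2 = -8)
I(Z) = -48 (I(Z) = 6*(-8) = -48)
x(V) = 7*(-32 + V)/V (x(V) = 7*((V - 32)/(V + (V - V)**2)) = 7*((-32 + V)/(V + 0**2)) = 7*((-32 + V)/(V + 0)) = 7*((-32 + V)/V) = 7*(-32 + V)/V)
x(I(M(4, 5))) + 2710 = (7 - 224/(-48)) + 2710 = (7 - 224*(-1/48)) + 2710 = (7 + 14/3) + 2710 = 35/3 + 2710 = 8165/3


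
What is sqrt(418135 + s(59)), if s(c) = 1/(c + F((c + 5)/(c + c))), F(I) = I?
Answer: sqrt(5160274907082)/3513 ≈ 646.63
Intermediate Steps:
s(c) = 1/(c + (5 + c)/(2*c)) (s(c) = 1/(c + (c + 5)/(c + c)) = 1/(c + (5 + c)/((2*c))) = 1/(c + (5 + c)*(1/(2*c))) = 1/(c + (5 + c)/(2*c)))
sqrt(418135 + s(59)) = sqrt(418135 + 2*59/(5 + 59 + 2*59**2)) = sqrt(418135 + 2*59/(5 + 59 + 2*3481)) = sqrt(418135 + 2*59/(5 + 59 + 6962)) = sqrt(418135 + 2*59/7026) = sqrt(418135 + 2*59*(1/7026)) = sqrt(418135 + 59/3513) = sqrt(1468908314/3513) = sqrt(5160274907082)/3513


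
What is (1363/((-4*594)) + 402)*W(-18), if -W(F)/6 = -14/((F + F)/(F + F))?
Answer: 6676523/198 ≈ 33720.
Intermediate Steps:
W(F) = 84 (W(F) = -(-84)/((F + F)/(F + F)) = -(-84)/((2*F)/((2*F))) = -(-84)/((2*F)*(1/(2*F))) = -(-84)/1 = -(-84) = -6*(-14) = 84)
(1363/((-4*594)) + 402)*W(-18) = (1363/((-4*594)) + 402)*84 = (1363/(-2376) + 402)*84 = (1363*(-1/2376) + 402)*84 = (-1363/2376 + 402)*84 = (953789/2376)*84 = 6676523/198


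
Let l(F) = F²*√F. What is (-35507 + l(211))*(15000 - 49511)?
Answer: 1225382077 - 1536464231*√211 ≈ -2.1093e+10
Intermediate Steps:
l(F) = F^(5/2)
(-35507 + l(211))*(15000 - 49511) = (-35507 + 211^(5/2))*(15000 - 49511) = (-35507 + 44521*√211)*(-34511) = 1225382077 - 1536464231*√211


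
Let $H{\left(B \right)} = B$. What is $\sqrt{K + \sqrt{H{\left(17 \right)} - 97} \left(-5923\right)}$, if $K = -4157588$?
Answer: $2 \sqrt{-1039397 - 5923 i \sqrt{5}} \approx 12.991 - 2039.1 i$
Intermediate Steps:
$\sqrt{K + \sqrt{H{\left(17 \right)} - 97} \left(-5923\right)} = \sqrt{-4157588 + \sqrt{17 - 97} \left(-5923\right)} = \sqrt{-4157588 + \sqrt{-80} \left(-5923\right)} = \sqrt{-4157588 + 4 i \sqrt{5} \left(-5923\right)} = \sqrt{-4157588 - 23692 i \sqrt{5}}$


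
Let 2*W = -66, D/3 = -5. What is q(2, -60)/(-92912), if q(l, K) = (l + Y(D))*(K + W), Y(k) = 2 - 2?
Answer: 93/46456 ≈ 0.0020019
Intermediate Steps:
D = -15 (D = 3*(-5) = -15)
W = -33 (W = (1/2)*(-66) = -33)
Y(k) = 0
q(l, K) = l*(-33 + K) (q(l, K) = (l + 0)*(K - 33) = l*(-33 + K))
q(2, -60)/(-92912) = (2*(-33 - 60))/(-92912) = (2*(-93))*(-1/92912) = -186*(-1/92912) = 93/46456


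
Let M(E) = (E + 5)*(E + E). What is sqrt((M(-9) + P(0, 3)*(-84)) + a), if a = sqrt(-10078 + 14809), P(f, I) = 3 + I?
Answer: sqrt(-432 + sqrt(4731)) ≈ 19.058*I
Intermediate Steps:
a = sqrt(4731) ≈ 68.782
M(E) = 2*E*(5 + E) (M(E) = (5 + E)*(2*E) = 2*E*(5 + E))
sqrt((M(-9) + P(0, 3)*(-84)) + a) = sqrt((2*(-9)*(5 - 9) + (3 + 3)*(-84)) + sqrt(4731)) = sqrt((2*(-9)*(-4) + 6*(-84)) + sqrt(4731)) = sqrt((72 - 504) + sqrt(4731)) = sqrt(-432 + sqrt(4731))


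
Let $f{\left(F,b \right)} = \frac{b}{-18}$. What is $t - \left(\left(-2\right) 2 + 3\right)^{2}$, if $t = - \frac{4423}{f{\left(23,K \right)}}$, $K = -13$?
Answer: $- \frac{79627}{13} \approx -6125.2$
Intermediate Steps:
$f{\left(F,b \right)} = - \frac{b}{18}$ ($f{\left(F,b \right)} = b \left(- \frac{1}{18}\right) = - \frac{b}{18}$)
$t = - \frac{79614}{13}$ ($t = - \frac{4423}{\left(- \frac{1}{18}\right) \left(-13\right)} = - \frac{4423}{\frac{13}{18}} = \left(-4423\right) \frac{18}{13} = - \frac{79614}{13} \approx -6124.2$)
$t - \left(\left(-2\right) 2 + 3\right)^{2} = - \frac{79614}{13} - \left(\left(-2\right) 2 + 3\right)^{2} = - \frac{79614}{13} - \left(-4 + 3\right)^{2} = - \frac{79614}{13} - \left(-1\right)^{2} = - \frac{79614}{13} - 1 = - \frac{79627}{13}$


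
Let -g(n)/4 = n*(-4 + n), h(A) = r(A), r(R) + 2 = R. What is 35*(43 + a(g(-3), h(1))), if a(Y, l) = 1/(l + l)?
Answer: 2975/2 ≈ 1487.5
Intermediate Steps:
r(R) = -2 + R
h(A) = -2 + A
g(n) = -4*n*(-4 + n)
a(Y, l) = 1/(2*l)
35*(43 + a(g(-3), h(1))) = 35*(43 + 1/(2*(-2 + 1))) = 35*(43 + (½)/(-1)) = 35*(43 + (½)*(-1)) = 35*(43 - ½) = 35*(85/2) = 2975/2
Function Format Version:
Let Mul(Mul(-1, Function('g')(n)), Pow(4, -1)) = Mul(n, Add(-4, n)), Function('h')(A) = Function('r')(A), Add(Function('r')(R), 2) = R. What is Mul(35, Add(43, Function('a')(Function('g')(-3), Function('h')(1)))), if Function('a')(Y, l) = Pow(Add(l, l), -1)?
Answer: Rational(2975, 2) ≈ 1487.5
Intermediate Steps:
Function('r')(R) = Add(-2, R)
Function('h')(A) = Add(-2, A)
Function('g')(n) = Mul(-4, n, Add(-4, n)) (Function('g')(n) = Mul(-4, Mul(n, Add(-4, n))) = Mul(-4, n, Add(-4, n)))
Function('a')(Y, l) = Mul(Rational(1, 2), Pow(l, -1)) (Function('a')(Y, l) = Pow(Mul(2, l), -1) = Mul(Rational(1, 2), Pow(l, -1)))
Mul(35, Add(43, Function('a')(Function('g')(-3), Function('h')(1)))) = Mul(35, Add(43, Mul(Rational(1, 2), Pow(Add(-2, 1), -1)))) = Mul(35, Add(43, Mul(Rational(1, 2), Pow(-1, -1)))) = Mul(35, Add(43, Mul(Rational(1, 2), -1))) = Mul(35, Add(43, Rational(-1, 2))) = Mul(35, Rational(85, 2)) = Rational(2975, 2)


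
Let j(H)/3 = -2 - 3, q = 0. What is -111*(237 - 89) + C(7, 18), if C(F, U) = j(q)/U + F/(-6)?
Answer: -16430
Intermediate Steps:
j(H) = -15 (j(H) = 3*(-2 - 3) = 3*(-5) = -15)
C(F, U) = -15/U - F/6 (C(F, U) = -15/U + F/(-6) = -15/U + F*(-⅙) = -15/U - F/6)
-111*(237 - 89) + C(7, 18) = -111*(237 - 89) + (-15/18 - ⅙*7) = -111*148 + (-15*1/18 - 7/6) = -16428 + (-⅚ - 7/6) = -16428 - 2 = -16430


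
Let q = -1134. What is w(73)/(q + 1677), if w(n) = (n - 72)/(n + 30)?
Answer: 1/55929 ≈ 1.7880e-5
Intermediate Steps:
w(n) = (-72 + n)/(30 + n)
w(73)/(q + 1677) = ((-72 + 73)/(30 + 73))/(-1134 + 1677) = (1/103)/543 = ((1/103)*1)*(1/543) = (1/103)*(1/543) = 1/55929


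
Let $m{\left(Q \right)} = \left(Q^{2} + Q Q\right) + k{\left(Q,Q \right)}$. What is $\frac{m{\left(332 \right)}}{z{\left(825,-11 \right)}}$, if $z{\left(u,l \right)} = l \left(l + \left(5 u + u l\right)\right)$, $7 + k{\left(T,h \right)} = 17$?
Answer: $\frac{220458}{54571} \approx 4.0398$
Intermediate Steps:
$k{\left(T,h \right)} = 10$ ($k{\left(T,h \right)} = -7 + 17 = 10$)
$m{\left(Q \right)} = 10 + 2 Q^{2}$ ($m{\left(Q \right)} = \left(Q^{2} + Q Q\right) + 10 = \left(Q^{2} + Q^{2}\right) + 10 = 2 Q^{2} + 10 = 10 + 2 Q^{2}$)
$z{\left(u,l \right)} = l \left(l + 5 u + l u\right)$ ($z{\left(u,l \right)} = l \left(l + \left(5 u + l u\right)\right) = l \left(l + 5 u + l u\right)$)
$\frac{m{\left(332 \right)}}{z{\left(825,-11 \right)}} = \frac{10 + 2 \cdot 332^{2}}{\left(-11\right) \left(-11 + 5 \cdot 825 - 9075\right)} = \frac{10 + 2 \cdot 110224}{\left(-11\right) \left(-11 + 4125 - 9075\right)} = \frac{10 + 220448}{\left(-11\right) \left(-4961\right)} = \frac{220458}{54571}$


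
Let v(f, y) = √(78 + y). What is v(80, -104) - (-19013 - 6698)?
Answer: 25711 + I*√26 ≈ 25711.0 + 5.099*I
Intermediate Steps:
v(80, -104) - (-19013 - 6698) = √(78 - 104) - (-19013 - 6698) = √(-26) - 1*(-25711) = I*√26 + 25711 = 25711 + I*√26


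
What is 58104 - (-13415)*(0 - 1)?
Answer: 44689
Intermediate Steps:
58104 - (-13415)*(0 - 1) = 58104 - (-13415)*(-1) = 58104 - 1*13415 = 58104 - 13415 = 44689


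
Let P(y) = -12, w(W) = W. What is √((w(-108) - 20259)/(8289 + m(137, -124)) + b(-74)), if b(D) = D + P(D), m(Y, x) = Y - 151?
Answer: I*√242297627/1655 ≈ 9.4054*I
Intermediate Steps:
m(Y, x) = -151 + Y
b(D) = -12 + D (b(D) = D - 12 = -12 + D)
√((w(-108) - 20259)/(8289 + m(137, -124)) + b(-74)) = √((-108 - 20259)/(8289 + (-151 + 137)) + (-12 - 74)) = √(-20367/(8289 - 14) - 86) = √(-20367/8275 - 86) = √(-732017/8275) = I*√242297627/1655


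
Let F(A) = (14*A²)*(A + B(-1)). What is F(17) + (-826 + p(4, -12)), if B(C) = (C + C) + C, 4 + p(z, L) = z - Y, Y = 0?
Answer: 55818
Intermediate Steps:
p(z, L) = -4 + z (p(z, L) = -4 + (z - 1*0) = -4 + (z + 0) = -4 + z)
B(C) = 3*C (B(C) = 2*C + C = 3*C)
F(A) = 14*A²*(-3 + A) (F(A) = (14*A²)*(A + 3*(-1)) = (14*A²)*(A - 3) = (14*A²)*(-3 + A) = 14*A²*(-3 + A))
F(17) + (-826 + p(4, -12)) = 14*17²*(-3 + 17) + (-826 + (-4 + 4)) = 14*289*14 + (-826 + 0) = 56644 - 826 = 55818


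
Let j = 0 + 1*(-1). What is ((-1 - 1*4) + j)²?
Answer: 36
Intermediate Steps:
j = -1 (j = 0 - 1 = -1)
((-1 - 1*4) + j)² = ((-1 - 1*4) - 1)² = ((-1 - 4) - 1)² = (-5 - 1)² = (-6)² = 36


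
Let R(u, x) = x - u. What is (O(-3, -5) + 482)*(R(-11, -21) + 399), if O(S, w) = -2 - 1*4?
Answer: 185164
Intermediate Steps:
O(S, w) = -6 (O(S, w) = -2 - 4 = -6)
(O(-3, -5) + 482)*(R(-11, -21) + 399) = (-6 + 482)*((-21 - 1*(-11)) + 399) = 476*((-21 + 11) + 399) = 476*(-10 + 399) = 476*389 = 185164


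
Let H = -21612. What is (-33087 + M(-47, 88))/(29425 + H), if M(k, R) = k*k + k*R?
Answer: -35014/7813 ≈ -4.4815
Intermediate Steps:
M(k, R) = k² + R*k
(-33087 + M(-47, 88))/(29425 + H) = (-33087 - 47*(88 - 47))/(29425 - 21612) = (-33087 - 47*41)/7813 = (-33087 - 1927)*(1/7813) = -35014*1/7813 = -35014/7813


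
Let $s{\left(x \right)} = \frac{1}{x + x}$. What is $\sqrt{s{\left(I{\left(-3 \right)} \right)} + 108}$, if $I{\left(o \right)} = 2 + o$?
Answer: $\frac{\sqrt{430}}{2} \approx 10.368$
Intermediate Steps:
$s{\left(x \right)} = \frac{1}{2 x}$
$\sqrt{s{\left(I{\left(-3 \right)} \right)} + 108} = \sqrt{\frac{1}{2 \left(2 - 3\right)} + 108} = \sqrt{\frac{1}{2 \left(-1\right)} + 108} = \sqrt{\frac{1}{2} \left(-1\right) + 108} = \sqrt{- \frac{1}{2} + 108} = \sqrt{\frac{215}{2}} = \frac{\sqrt{430}}{2}$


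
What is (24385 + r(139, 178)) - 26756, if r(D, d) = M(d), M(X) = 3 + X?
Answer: -2190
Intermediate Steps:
r(D, d) = 3 + d
(24385 + r(139, 178)) - 26756 = (24385 + (3 + 178)) - 26756 = (24385 + 181) - 26756 = 24566 - 26756 = -2190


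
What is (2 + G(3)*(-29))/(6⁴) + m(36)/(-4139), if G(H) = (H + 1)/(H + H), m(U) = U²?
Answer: -1313519/4023108 ≈ -0.32649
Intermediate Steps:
G(H) = (1 + H)/(2*H) (G(H) = (1 + H)/((2*H)) = (1 + H)*(1/(2*H)) = (1 + H)/(2*H))
(2 + G(3)*(-29))/(6⁴) + m(36)/(-4139) = (2 + ((½)*(1 + 3)/3)*(-29))/(6⁴) + 36²/(-4139) = (2 + ((½)*(⅓)*4)*(-29))/1296 + 1296*(-1/4139) = (2 + (⅔)*(-29))*(1/1296) - 1296/4139 = (2 - 58/3)*(1/1296) - 1296/4139 = -52/3*1/1296 - 1296/4139 = -13/972 - 1296/4139 = -1313519/4023108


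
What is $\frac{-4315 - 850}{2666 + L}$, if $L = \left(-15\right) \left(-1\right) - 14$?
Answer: $- \frac{5165}{2667} \approx -1.9366$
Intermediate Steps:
$L = 1$ ($L = 15 - 14 = 1$)
$\frac{-4315 - 850}{2666 + L} = \frac{-4315 - 850}{2666 + 1} = - \frac{5165}{2667}$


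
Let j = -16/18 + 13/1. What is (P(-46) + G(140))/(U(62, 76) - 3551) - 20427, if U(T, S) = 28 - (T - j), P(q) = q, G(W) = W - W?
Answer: -328425099/16078 ≈ -20427.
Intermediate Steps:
G(W) = 0
j = 109/9 (j = -16*1/18 + 13*1 = -8/9 + 13 = 109/9 ≈ 12.111)
U(T, S) = 361/9 - T (U(T, S) = 28 - (T - 1*109/9) = 28 - (T - 109/9) = 28 - (-109/9 + T) = 28 + (109/9 - T) = 361/9 - T)
(P(-46) + G(140))/(U(62, 76) - 3551) - 20427 = (-46 + 0)/((361/9 - 1*62) - 3551) - 20427 = -46/((361/9 - 62) - 3551) - 20427 = -46/(-197/9 - 3551) - 20427 = -46/(-32156/9) - 20427 = -46*(-9/32156) - 20427 = 207/16078 - 20427 = -328425099/16078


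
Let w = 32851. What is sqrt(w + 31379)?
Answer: sqrt(64230) ≈ 253.44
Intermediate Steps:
sqrt(w + 31379) = sqrt(32851 + 31379) = sqrt(64230)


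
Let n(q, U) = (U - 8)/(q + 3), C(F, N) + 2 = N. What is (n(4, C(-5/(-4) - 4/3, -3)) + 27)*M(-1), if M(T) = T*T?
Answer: 176/7 ≈ 25.143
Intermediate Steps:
C(F, N) = -2 + N
M(T) = T²
n(q, U) = (-8 + U)/(3 + q)
(n(4, C(-5/(-4) - 4/3, -3)) + 27)*M(-1) = ((-8 + (-2 - 3))/(3 + 4) + 27)*(-1)² = ((-8 - 5)/7 + 27)*1 = ((⅐)*(-13) + 27)*1 = (-13/7 + 27)*1 = (176/7)*1 = 176/7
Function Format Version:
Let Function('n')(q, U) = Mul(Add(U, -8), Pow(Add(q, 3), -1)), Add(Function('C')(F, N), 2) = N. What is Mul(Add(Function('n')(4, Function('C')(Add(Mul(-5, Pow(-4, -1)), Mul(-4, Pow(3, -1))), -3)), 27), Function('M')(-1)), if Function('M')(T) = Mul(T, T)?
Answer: Rational(176, 7) ≈ 25.143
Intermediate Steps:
Function('C')(F, N) = Add(-2, N)
Function('M')(T) = Pow(T, 2)
Function('n')(q, U) = Mul(Pow(Add(3, q), -1), Add(-8, U)) (Function('n')(q, U) = Mul(Add(-8, U), Pow(Add(3, q), -1)) = Mul(Pow(Add(3, q), -1), Add(-8, U)))
Mul(Add(Function('n')(4, Function('C')(Add(Mul(-5, Pow(-4, -1)), Mul(-4, Pow(3, -1))), -3)), 27), Function('M')(-1)) = Mul(Add(Mul(Pow(Add(3, 4), -1), Add(-8, Add(-2, -3))), 27), Pow(-1, 2)) = Mul(Add(Mul(Pow(7, -1), Add(-8, -5)), 27), 1) = Mul(Add(Mul(Rational(1, 7), -13), 27), 1) = Mul(Add(Rational(-13, 7), 27), 1) = Mul(Rational(176, 7), 1) = Rational(176, 7)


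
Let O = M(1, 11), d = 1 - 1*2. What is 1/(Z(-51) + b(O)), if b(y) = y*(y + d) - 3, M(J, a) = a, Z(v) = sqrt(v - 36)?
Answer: 107/11536 - I*sqrt(87)/11536 ≈ 0.0092753 - 0.00080855*I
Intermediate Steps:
Z(v) = sqrt(-36 + v)
d = -1 (d = 1 - 2 = -1)
O = 11
b(y) = -3 + y*(-1 + y) (b(y) = y*(y - 1) - 3 = y*(-1 + y) - 3 = -3 + y*(-1 + y))
1/(Z(-51) + b(O)) = 1/(sqrt(-36 - 51) + (-3 + 11**2 - 1*11)) = 1/(sqrt(-87) + (-3 + 121 - 11)) = 1/(I*sqrt(87) + 107) = 1/(107 + I*sqrt(87))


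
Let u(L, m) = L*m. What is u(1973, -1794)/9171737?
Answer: -3539562/9171737 ≈ -0.38592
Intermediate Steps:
u(1973, -1794)/9171737 = (1973*(-1794))/9171737 = -3539562*1/9171737 = -3539562/9171737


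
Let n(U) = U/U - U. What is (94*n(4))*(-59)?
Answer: 16638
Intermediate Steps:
n(U) = 1 - U
(94*n(4))*(-59) = (94*(1 - 1*4))*(-59) = (94*(1 - 4))*(-59) = (94*(-3))*(-59) = -282*(-59) = 16638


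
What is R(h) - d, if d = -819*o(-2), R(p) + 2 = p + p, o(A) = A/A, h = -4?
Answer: 809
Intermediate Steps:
o(A) = 1
R(p) = -2 + 2*p (R(p) = -2 + (p + p) = -2 + 2*p)
d = -819 (d = -819*1 = -819)
R(h) - d = (-2 + 2*(-4)) - 1*(-819) = (-2 - 8) + 819 = -10 + 819 = 809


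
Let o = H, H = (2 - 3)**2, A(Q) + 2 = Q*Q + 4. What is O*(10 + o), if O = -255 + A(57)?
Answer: 32956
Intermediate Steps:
A(Q) = 2 + Q**2 (A(Q) = -2 + (Q*Q + 4) = -2 + (Q**2 + 4) = -2 + (4 + Q**2) = 2 + Q**2)
H = 1 (H = (-1)**2 = 1)
o = 1
O = 2996 (O = -255 + (2 + 57**2) = -255 + (2 + 3249) = -255 + 3251 = 2996)
O*(10 + o) = 2996*(10 + 1) = 2996*11 = 32956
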